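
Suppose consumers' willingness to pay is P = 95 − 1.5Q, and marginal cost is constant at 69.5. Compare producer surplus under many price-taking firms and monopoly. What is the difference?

Competitive firms price at marginal cost: P = 69.5, giving Q = 17.
PS = (69.5 − 69.5)·17 = 0.
Monopoly sets MR = MC: 95 − 3Q = 69.5 ⇒ Q = 8.5, P = 95 − 1.5·8.5 = 82.25.
PS = (82.25 − 69.5)·8.5 = 108.375.
Change in producer surplus: 108.375 − 0 = 108.375.

Producer surplus rises by 108.375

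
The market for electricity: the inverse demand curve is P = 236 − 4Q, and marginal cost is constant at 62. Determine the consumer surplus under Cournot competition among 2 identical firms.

Cournot with 2 identical firms: the symmetric best-response condition is 236 − 12q = 62. Each firm produces q = 14.5, total output Q = 29, price P = 120.
CS = ½·(236 − 120)·29 = 1682.

CS = 1682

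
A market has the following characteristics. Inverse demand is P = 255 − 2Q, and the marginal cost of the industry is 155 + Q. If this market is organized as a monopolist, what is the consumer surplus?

CS = 400

A monopolist chooses Q where MR = MC. MR = 255 − 4Q; setting this equal to 155 + Q gives Q = 20 and P = 215.
CS = ½·(255 − 215)·20 = 400.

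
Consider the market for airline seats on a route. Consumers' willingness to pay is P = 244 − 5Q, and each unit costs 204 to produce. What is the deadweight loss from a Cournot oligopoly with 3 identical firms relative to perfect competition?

Perfect competition: P = MC = 204, so 244 − 5Q = 204 and Q = 8.
With 3 symmetric Cournot firms, each firm's FOC gives 244 − 20q = 204, so q = 2, Q = 3·2 = 6, and P = 214.
DWL is the triangle between Q = 6 and Q = 8: ½·(8 − 6)·(214 − 204) = 10.

DWL = 10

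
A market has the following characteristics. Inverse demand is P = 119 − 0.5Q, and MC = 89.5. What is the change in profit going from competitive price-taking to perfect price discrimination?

Under competition P = MC = 89.5, so Q = (119 − 89.5)/0.5 = 59.
Profit = (89.5 − 89.5)·59 = 0.
A perfectly discriminating monopolist sells every unit with P(Q) ≥ MC(Q), so output equals the competitive quantity Q = 59. Each buyer pays their reservation price, so CS = 0 and the firm captures all surplus.
PS equals the full surplus area, 870.25. Profit = 870.25 = 870.25.
Change in profit: 870.25 − 0 = 870.25.

Profit rises by 870.25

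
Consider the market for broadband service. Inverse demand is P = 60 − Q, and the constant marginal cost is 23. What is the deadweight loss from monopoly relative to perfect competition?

DWL = 171.125

Competitive firms price at marginal cost: P = 23, giving Q = 37.
A monopolist chooses Q where MR = MC. MR = 60 − 2Q; setting this equal to 23 gives Q = 18.5 and P = 41.5.
DWL is the triangle between Q = 18.5 and Q = 37: ½·(37 − 18.5)·(41.5 − 23) = 171.125.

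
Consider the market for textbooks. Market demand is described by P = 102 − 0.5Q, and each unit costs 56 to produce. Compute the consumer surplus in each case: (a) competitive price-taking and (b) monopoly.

Competition: CS = 2116; Monopoly: CS = 529

Perfect competition: P = MC = 56, so 102 − 0.5Q = 56 and Q = 92.
CS = ½·(102 − 56)·92 = 2116.
Monopoly sets MR = MC: 102 − Q = 56 ⇒ Q = 46, P = 102 − 0.5·46 = 79.
CS = ½·(102 − 79)·46 = 529.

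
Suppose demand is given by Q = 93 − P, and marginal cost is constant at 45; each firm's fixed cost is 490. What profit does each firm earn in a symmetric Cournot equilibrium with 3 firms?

Inverting demand: P = 93 − Q.
Cournot with 3 identical firms: the symmetric best-response condition is 93 − 4q = 45. Each firm produces q = 12, total output Q = 36, price P = 57.
Each firm's profit = (57 − 45)·12 − 490 = −346.

π_i = −346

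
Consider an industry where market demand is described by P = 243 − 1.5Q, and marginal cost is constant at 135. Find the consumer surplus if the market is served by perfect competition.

CS = 3888

Under competition P = MC = 135, so Q = (243 − 135)/1.5 = 72.
CS = ½·(243 − 135)·72 = 3888.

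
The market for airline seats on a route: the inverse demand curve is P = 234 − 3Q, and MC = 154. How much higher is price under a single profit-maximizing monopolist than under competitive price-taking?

Price rises by 40

Under competition P = MC = 154, so Q = (234 − 154)/3 = 80/3.
The monopolist equates marginal revenue to marginal cost: 234 − 6Q = 154, so Q = 40/3. From demand, P = 194.
Change in price: 194 − 154 = 40.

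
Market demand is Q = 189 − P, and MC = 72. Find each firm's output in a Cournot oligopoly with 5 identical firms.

q_i = 19.5

Inverting demand: P = 189 − Q.
With 5 symmetric Cournot firms, each firm's FOC gives 189 − 6q = 72, so q = 19.5, Q = 5·19.5 = 97.5, and P = 91.5.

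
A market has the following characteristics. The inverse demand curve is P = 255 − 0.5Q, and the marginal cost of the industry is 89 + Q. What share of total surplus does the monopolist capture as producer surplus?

Monopoly sets MR = MC: 255 − Q = 89 + Q ⇒ Q = 83, P = 255 − 0.5·83 = 213.5.
CS = ½·(255 − 213.5)·83 = 1722.25.
PS = P·Q − VC(Q) = 213.5·83 − (89·83 + ½·1·83²) = 6889.
Share captured = PS/TS = 6889/8611.25 = 0.8.

PS/TS = 0.8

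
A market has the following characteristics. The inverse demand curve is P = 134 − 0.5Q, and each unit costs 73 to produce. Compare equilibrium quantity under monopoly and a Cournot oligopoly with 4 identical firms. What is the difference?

Monopoly sets MR = MC: 134 − Q = 73 ⇒ Q = 61, P = 134 − 0.5·61 = 103.5.
With 4 symmetric Cournot firms, each firm's FOC gives 134 − 2.5q = 73, so q = 24.4, Q = 4·24.4 = 97.6, and P = 85.2.
Change in equilibrium quantity: 97.6 − 61 = 36.6.

Equilibrium quantity rises by 36.6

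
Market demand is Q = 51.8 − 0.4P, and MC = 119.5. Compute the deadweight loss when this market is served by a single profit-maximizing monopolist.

DWL = 5

Inverting demand: P = 129.5 − 2.5Q.
Under competition P = MC = 119.5, so Q = (129.5 − 119.5)/2.5 = 4.
Monopoly sets MR = MC: 129.5 − 5Q = 119.5 ⇒ Q = 2, P = 129.5 − 2.5·2 = 124.5.
DWL is the triangle between Q = 2 and Q = 4: ½·(4 − 2)·(124.5 − 119.5) = 5.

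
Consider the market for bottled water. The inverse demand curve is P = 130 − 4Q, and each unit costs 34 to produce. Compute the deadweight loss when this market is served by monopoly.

Under competition P = MC = 34, so Q = (130 − 34)/4 = 24.
The monopolist equates marginal revenue to marginal cost: 130 − 8Q = 34, so Q = 12. From demand, P = 82.
DWL is the triangle between Q = 12 and Q = 24: ½·(24 − 12)·(82 − 34) = 288.

DWL = 288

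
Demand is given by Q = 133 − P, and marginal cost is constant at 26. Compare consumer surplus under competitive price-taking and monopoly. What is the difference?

Consumer surplus falls by 4293.375

Inverting demand: P = 133 − Q.
Perfect competition: P = MC = 26, so 133 − Q = 26 and Q = 107.
CS = ½·(133 − 26)·107 = 5724.5.
A monopolist chooses Q where MR = MC. MR = 133 − 2Q; setting this equal to 26 gives Q = 53.5 and P = 79.5.
CS = ½·(133 − 79.5)·53.5 = 1431.125.
Change in consumer surplus: 1431.125 − 5724.5 = −4293.375.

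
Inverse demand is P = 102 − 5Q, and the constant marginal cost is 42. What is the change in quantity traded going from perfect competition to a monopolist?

Quantity traded falls by 6

Perfect competition: P = MC = 42, so 102 − 5Q = 42 and Q = 12.
The monopolist equates marginal revenue to marginal cost: 102 − 10Q = 42, so Q = 6. From demand, P = 72.
Change in quantity traded: 6 − 12 = −6.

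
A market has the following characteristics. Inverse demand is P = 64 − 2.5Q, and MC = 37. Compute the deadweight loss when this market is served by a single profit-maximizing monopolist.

Under competition P = MC = 37, so Q = (64 − 37)/2.5 = 10.8.
The monopolist equates marginal revenue to marginal cost: 64 − 5Q = 37, so Q = 5.4. From demand, P = 50.5.
DWL is the triangle between Q = 5.4 and Q = 10.8: ½·(10.8 − 5.4)·(50.5 − 37) = 36.45.

DWL = 36.45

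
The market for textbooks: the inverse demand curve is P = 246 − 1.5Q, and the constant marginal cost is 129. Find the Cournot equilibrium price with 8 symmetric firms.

P = 142

With 8 symmetric Cournot firms, each firm's FOC gives 246 − 13.5q = 129, so q = 26/3, Q = 8·26/3 = 208/3, and P = 142.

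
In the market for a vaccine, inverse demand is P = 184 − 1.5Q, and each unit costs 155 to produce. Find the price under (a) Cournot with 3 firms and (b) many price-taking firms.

Cournot: P = 162.25; Competition: P = 155

With 3 symmetric Cournot firms, each firm's FOC gives 184 − 6q = 155, so q = 29/6, Q = 3·29/6 = 14.5, and P = 162.25.
Perfect competition: P = MC = 155, so 184 − 1.5Q = 155 and Q = 58/3.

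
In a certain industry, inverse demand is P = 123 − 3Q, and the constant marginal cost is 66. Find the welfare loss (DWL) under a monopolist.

Under competition P = MC = 66, so Q = (123 − 66)/3 = 19.
The monopolist equates marginal revenue to marginal cost: 123 − 6Q = 66, so Q = 9.5. From demand, P = 94.5.
DWL is the triangle between Q = 9.5 and Q = 19: ½·(19 − 9.5)·(94.5 − 66) = 135.375.

DWL = 135.375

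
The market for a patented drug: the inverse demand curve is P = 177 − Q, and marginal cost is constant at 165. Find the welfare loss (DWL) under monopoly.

Under competition P = MC = 165, so Q = (177 − 165)/1 = 12.
A monopolist chooses Q where MR = MC. MR = 177 − 2Q; setting this equal to 165 gives Q = 6 and P = 171.
DWL is the triangle between Q = 6 and Q = 12: ½·(12 − 6)·(171 − 165) = 18.

DWL = 18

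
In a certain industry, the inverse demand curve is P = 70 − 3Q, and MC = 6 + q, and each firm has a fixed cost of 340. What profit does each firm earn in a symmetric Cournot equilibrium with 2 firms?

π_i = −196.64

In a 2-firm Cournot equilibrium, symmetry and the first-order condition give q = (70 − 6)/(10) = 6.4. So Q = 12.8 and P = 31.6.
Each firm's profit = 31.6·6.4 − (6·6.4 + ½·1·6.4²) − 340 = −196.64.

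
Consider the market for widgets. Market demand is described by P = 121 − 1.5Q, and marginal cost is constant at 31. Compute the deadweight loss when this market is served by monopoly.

DWL = 675

Competitive firms price at marginal cost: P = 31, giving Q = 60.
A monopolist chooses Q where MR = MC. MR = 121 − 3Q; setting this equal to 31 gives Q = 30 and P = 76.
DWL is the triangle between Q = 30 and Q = 60: ½·(60 − 30)·(76 − 31) = 675.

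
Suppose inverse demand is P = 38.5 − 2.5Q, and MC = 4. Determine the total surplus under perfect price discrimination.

Under first-degree price discrimination the firm charges each unit its demand price and produces up to where P = MC, i.e. Q = 13.8. Consumer surplus is zero; producer surplus equals total surplus.
TS = 238.05 (equal to competitive TS).

TS = 238.05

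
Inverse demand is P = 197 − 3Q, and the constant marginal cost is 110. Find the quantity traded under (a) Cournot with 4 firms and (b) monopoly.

Cournot: Q = 23.2; Monopoly: Q = 14.5

With 4 symmetric Cournot firms, each firm's FOC gives 197 − 15q = 110, so q = 5.8, Q = 4·5.8 = 23.2, and P = 127.4.
A monopolist chooses Q where MR = MC. MR = 197 − 6Q; setting this equal to 110 gives Q = 14.5 and P = 153.5.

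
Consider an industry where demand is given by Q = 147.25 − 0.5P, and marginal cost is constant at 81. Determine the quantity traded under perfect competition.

Inverting demand: P = 294.5 − 2Q.
Under competition P = MC = 81, so Q = (294.5 − 81)/2 = 106.75.

Q = 106.75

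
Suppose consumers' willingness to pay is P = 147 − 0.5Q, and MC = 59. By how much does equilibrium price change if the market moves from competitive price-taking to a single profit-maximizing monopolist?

Perfect competition: P = MC = 59, so 147 − 0.5Q = 59 and Q = 176.
Monopoly sets MR = MC: 147 − Q = 59 ⇒ Q = 88, P = 147 − 0.5·88 = 103.
Change in equilibrium price: 103 − 59 = 44.

P rises by 44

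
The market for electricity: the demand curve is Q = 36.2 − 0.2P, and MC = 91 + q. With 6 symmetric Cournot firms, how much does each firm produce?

q_i = 2.5

Inverting demand: P = 181 − 5Q.
Cournot with 6 identical firms: the symmetric best-response condition is 181 − 35q = 91 + q. Each firm produces q = 2.5, total output Q = 15, price P = 106.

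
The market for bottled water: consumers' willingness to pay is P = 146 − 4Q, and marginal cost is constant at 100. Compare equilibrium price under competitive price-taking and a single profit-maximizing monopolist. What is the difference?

Equilibrium price rises by 23

Perfect competition: P = MC = 100, so 146 − 4Q = 100 and Q = 11.5.
Monopoly sets MR = MC: 146 − 8Q = 100 ⇒ Q = 5.75, P = 146 − 4·5.75 = 123.
Change in equilibrium price: 123 − 100 = 23.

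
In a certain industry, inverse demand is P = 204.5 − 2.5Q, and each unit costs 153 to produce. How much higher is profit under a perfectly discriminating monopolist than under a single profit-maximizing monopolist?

Monopoly sets MR = MC: 204.5 − 5Q = 153 ⇒ Q = 10.3, P = 204.5 − 2.5·10.3 = 178.75.
Profit = (178.75 − 153)·10.3 = 265.225.
With perfect price discrimination, output is the efficient level Q = 20.6 (where demand meets MC), but every buyer pays their willingness to pay: CS = 0 and PS = total surplus.
PS equals the full surplus area, 530.45. Profit = 530.45 = 530.45.
Change in profit: 530.45 − 265.225 = 265.225.

Profit rises by 265.225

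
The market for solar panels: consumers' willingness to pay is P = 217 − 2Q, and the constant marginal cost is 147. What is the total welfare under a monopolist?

A monopolist chooses Q where MR = MC. MR = 217 − 4Q; setting this equal to 147 gives Q = 17.5 and P = 182.
CS = ½·(217 − 182)·17.5 = 306.25; PS = (182 − 147)·17.5 = 612.5; TS = 918.75.

TS = 918.75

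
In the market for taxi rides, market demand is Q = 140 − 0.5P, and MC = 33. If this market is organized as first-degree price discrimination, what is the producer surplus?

PS = 15252.25

Inverting demand: P = 280 − 2Q.
With perfect price discrimination, output is the efficient level Q = 123.5 (where demand meets MC), but every buyer pays their willingness to pay: CS = 0 and PS = total surplus.
PS = ½·(280 − 33)·123.5 = 15252.25.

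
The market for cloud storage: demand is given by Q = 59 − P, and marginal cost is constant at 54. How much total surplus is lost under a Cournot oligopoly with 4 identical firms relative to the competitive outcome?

Inverting demand: P = 59 − Q.
Under competition P = MC = 54, so Q = (59 − 54)/1 = 5.
Cournot with 4 identical firms: the symmetric best-response condition is 59 − 5q = 54. Each firm produces q = 1, total output Q = 4, price P = 55.
DWL is the triangle between Q = 4 and Q = 5: ½·(5 − 4)·(55 − 54) = 0.5.

DWL = 0.5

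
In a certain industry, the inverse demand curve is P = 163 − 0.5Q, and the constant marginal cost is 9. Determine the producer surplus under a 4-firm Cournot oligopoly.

PS = 7589.12

With 4 symmetric Cournot firms, each firm's FOC gives 163 − 2.5q = 9, so q = 61.6, Q = 4·61.6 = 246.4, and P = 39.8.
PS = (39.8 − 9)·246.4 = 7589.12.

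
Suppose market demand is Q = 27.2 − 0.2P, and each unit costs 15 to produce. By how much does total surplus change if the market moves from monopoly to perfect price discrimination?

Inverting demand: P = 136 − 5Q.
Monopoly sets MR = MC: 136 − 10Q = 15 ⇒ Q = 12.1, P = 136 − 5·12.1 = 75.5.
CS = ½·(136 − 75.5)·12.1 = 366.025; PS = (75.5 − 15)·12.1 = 732.05; TS = 1098.075.
A perfectly discriminating monopolist sells every unit with P(Q) ≥ MC(Q), so output equals the competitive quantity Q = 24.2. Each buyer pays their reservation price, so CS = 0 and the firm captures all surplus.
TS = 1464.1 (equal to competitive TS).
Change in total surplus: 1464.1 − 1098.075 = 366.025.

Total surplus rises by 366.025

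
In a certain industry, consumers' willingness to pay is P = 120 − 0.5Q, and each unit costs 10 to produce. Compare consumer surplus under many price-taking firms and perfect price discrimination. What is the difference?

Under competition P = MC = 10, so Q = (120 − 10)/0.5 = 220.
CS = ½·(120 − 10)·220 = 12100.
With perfect price discrimination, output is the efficient level Q = 220 (where demand meets MC), but every buyer pays their willingness to pay: CS = 0 and PS = total surplus.
CS = 0.
Change in consumer surplus: 0 − 12100 = −12100.

CS falls by 12100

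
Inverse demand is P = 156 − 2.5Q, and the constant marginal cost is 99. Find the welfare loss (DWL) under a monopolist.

DWL = 162.45

Competitive firms price at marginal cost: P = 99, giving Q = 22.8.
Monopoly sets MR = MC: 156 − 5Q = 99 ⇒ Q = 11.4, P = 156 − 2.5·11.4 = 127.5.
DWL is the triangle between Q = 11.4 and Q = 22.8: ½·(22.8 − 11.4)·(127.5 − 99) = 162.45.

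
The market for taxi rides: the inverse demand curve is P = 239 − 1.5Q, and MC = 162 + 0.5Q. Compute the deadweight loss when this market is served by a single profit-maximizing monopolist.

DWL = 272.25

Under competition P = MC: 239 − 1.5Q = 162 + 0.5Q ⇒ Q = 38.5, P = 181.25.
Monopoly sets MR = MC: 239 − 3Q = 162 + 0.5Q ⇒ Q = 22, P = 239 − 1.5·22 = 206.
CS = ½·(239 − 181.25)·38.5 = 17787/16; PS = (181.25·38.5 − 162·38.5 − ½·0.5·38.5²) = 5929/16; TS = 1482.25.
CS = ½·(239 − 206)·22 = 363; PS = (206·22 − 162·22 − ½·0.5·22²) = 847; TS = 1210.
DWL = 1482.25 − 1210 = 272.25.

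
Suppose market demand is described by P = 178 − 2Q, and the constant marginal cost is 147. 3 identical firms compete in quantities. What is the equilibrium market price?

Cournot with 3 identical firms: the symmetric best-response condition is 178 − 8q = 147. Each firm produces q = 3.875, total output Q = 11.625, price P = 154.75.

P = 154.75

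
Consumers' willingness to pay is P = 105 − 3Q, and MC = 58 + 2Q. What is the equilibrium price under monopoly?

The monopolist equates marginal revenue to marginal cost: 105 − 6Q = 58 + 2Q, so Q = 5.875. From demand, P = 87.375.

P = 87.375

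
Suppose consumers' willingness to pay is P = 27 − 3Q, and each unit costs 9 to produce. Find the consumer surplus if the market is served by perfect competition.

Competitive firms price at marginal cost: P = 9, giving Q = 6.
CS = ½·(27 − 9)·6 = 54.

CS = 54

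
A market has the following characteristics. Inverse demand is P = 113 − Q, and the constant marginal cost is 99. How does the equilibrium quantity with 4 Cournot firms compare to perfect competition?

Cournot: Q = 11.2; Competition: Q = 14

In a 4-firm Cournot equilibrium, symmetry and the first-order condition give q = (113 − 99)/(5) = 2.8. So Q = 11.2 and P = 101.8.
Perfect competition: P = MC = 99, so 113 − Q = 99 and Q = 14.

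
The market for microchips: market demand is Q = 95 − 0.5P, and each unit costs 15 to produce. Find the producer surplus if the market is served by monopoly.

PS = 3828.125

Inverting demand: P = 190 − 2Q.
The monopolist equates marginal revenue to marginal cost: 190 − 4Q = 15, so Q = 43.75. From demand, P = 102.5.
PS = (102.5 − 15)·43.75 = 3828.125.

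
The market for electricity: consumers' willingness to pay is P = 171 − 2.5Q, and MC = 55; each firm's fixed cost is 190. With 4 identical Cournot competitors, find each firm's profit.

π_i = 25.296

Cournot with 4 identical firms: the symmetric best-response condition is 171 − 12.5q = 55. Each firm produces q = 9.28, total output Q = 37.12, price P = 78.2.
Each firm's profit = (78.2 − 55)·9.28 − 190 = 25.296.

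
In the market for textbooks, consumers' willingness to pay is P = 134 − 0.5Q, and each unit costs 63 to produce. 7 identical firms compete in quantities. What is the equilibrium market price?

P = 71.875

In a 7-firm Cournot equilibrium, symmetry and the first-order condition give q = (134 − 63)/(4) = 17.75. So Q = 124.25 and P = 71.875.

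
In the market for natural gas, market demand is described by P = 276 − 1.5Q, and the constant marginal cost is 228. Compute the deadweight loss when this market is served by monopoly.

DWL = 192

Perfect competition: P = MC = 228, so 276 − 1.5Q = 228 and Q = 32.
The monopolist equates marginal revenue to marginal cost: 276 − 3Q = 228, so Q = 16. From demand, P = 252.
DWL is the triangle between Q = 16 and Q = 32: ½·(32 − 16)·(252 − 228) = 192.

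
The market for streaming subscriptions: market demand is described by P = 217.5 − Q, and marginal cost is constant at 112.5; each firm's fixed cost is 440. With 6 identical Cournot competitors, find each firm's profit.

In a 6-firm Cournot equilibrium, symmetry and the first-order condition give q = (217.5 − 112.5)/(7) = 15. So Q = 90 and P = 127.5.
Each firm's profit = (127.5 − 112.5)·15 − 440 = −215.

π_i = −215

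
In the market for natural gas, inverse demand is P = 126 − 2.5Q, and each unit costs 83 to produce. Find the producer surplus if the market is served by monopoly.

A monopolist chooses Q where MR = MC. MR = 126 − 5Q; setting this equal to 83 gives Q = 8.6 and P = 104.5.
PS = (104.5 − 83)·8.6 = 184.9.

PS = 184.9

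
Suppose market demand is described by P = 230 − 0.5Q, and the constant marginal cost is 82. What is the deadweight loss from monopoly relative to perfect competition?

DWL = 5476

Under competition P = MC = 82, so Q = (230 − 82)/0.5 = 296.
The monopolist equates marginal revenue to marginal cost: 230 − Q = 82, so Q = 148. From demand, P = 156.
DWL is the triangle between Q = 148 and Q = 296: ½·(296 − 148)·(156 − 82) = 5476.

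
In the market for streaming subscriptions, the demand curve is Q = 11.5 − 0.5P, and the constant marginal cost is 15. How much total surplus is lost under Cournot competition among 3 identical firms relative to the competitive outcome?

DWL = 1

Inverting demand: P = 23 − 2Q.
Under competition P = MC = 15, so Q = (23 − 15)/2 = 4.
In a 3-firm Cournot equilibrium, symmetry and the first-order condition give q = (23 − 15)/(8) = 1. So Q = 3 and P = 17.
DWL is the triangle between Q = 3 and Q = 4: ½·(4 − 3)·(17 − 15) = 1.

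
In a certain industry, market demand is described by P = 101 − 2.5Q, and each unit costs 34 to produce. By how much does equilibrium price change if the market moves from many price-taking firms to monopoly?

Competitive firms price at marginal cost: P = 34, giving Q = 26.8.
Monopoly sets MR = MC: 101 − 5Q = 34 ⇒ Q = 13.4, P = 101 − 2.5·13.4 = 67.5.
Change in equilibrium price: 67.5 − 34 = 33.5.

Equilibrium price rises by 33.5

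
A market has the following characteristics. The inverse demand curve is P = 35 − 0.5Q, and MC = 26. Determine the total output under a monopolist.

The monopolist equates marginal revenue to marginal cost: 35 − Q = 26, so Q = 9. From demand, P = 30.5.

Q = 9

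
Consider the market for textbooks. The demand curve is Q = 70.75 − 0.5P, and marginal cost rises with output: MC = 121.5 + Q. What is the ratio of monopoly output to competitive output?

Q_m/Q_c = 0.6

Inverting demand: P = 141.5 − 2Q.
A monopolist chooses Q where MR = MC. MR = 141.5 − 4Q; setting this equal to 121.5 + Q gives Q = 4 and P = 133.5.
Under competition P = MC: 141.5 − 2Q = 121.5 + Q ⇒ Q = 20/3, P = 769/6.
Ratio Q_m/Q_c = 4/(20/3) = 0.6.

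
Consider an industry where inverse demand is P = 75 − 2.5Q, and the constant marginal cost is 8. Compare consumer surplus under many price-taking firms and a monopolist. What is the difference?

CS falls by 673.35

Perfect competition: P = MC = 8, so 75 − 2.5Q = 8 and Q = 26.8.
CS = ½·(75 − 8)·26.8 = 897.8.
Monopoly sets MR = MC: 75 − 5Q = 8 ⇒ Q = 13.4, P = 75 − 2.5·13.4 = 41.5.
CS = ½·(75 − 41.5)·13.4 = 224.45.
Change in consumer surplus: 224.45 − 897.8 = −673.35.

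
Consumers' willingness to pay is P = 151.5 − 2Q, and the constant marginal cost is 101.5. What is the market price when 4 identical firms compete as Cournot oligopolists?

With 4 symmetric Cournot firms, each firm's FOC gives 151.5 − 10q = 101.5, so q = 5, Q = 4·5 = 20, and P = 111.5.

P = 111.5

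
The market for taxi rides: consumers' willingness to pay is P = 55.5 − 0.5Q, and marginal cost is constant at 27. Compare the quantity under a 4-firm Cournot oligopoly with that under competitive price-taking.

Cournot with 4 identical firms: the symmetric best-response condition is 55.5 − 2.5q = 27. Each firm produces q = 11.4, total output Q = 45.6, price P = 32.7.
Under competition P = MC = 27, so Q = (55.5 − 27)/0.5 = 57.

Cournot: Q = 45.6; Competition: Q = 57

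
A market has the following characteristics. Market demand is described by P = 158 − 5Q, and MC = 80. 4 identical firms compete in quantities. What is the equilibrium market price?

Cournot with 4 identical firms: the symmetric best-response condition is 158 − 25q = 80. Each firm produces q = 3.12, total output Q = 12.48, price P = 95.6.

P = 95.6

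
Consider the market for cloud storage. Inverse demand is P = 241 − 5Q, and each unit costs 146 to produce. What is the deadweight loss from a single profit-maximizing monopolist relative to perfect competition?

Under competition P = MC = 146, so Q = (241 − 146)/5 = 19.
The monopolist equates marginal revenue to marginal cost: 241 − 10Q = 146, so Q = 9.5. From demand, P = 193.5.
DWL is the triangle between Q = 9.5 and Q = 19: ½·(19 − 9.5)·(193.5 − 146) = 225.625.

DWL = 225.625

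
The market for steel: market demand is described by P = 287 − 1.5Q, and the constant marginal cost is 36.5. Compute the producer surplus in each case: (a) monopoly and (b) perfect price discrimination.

Monopoly sets MR = MC: 287 − 3Q = 36.5 ⇒ Q = 83.5, P = 287 − 1.5·83.5 = 161.75.
PS = (161.75 − 36.5)·83.5 = 10458.375.
A perfectly discriminating monopolist sells every unit with P(Q) ≥ MC(Q), so output equals the competitive quantity Q = 167. Each buyer pays their reservation price, so CS = 0 and the firm captures all surplus.
PS = ½·(287 − 36.5)·167 = 20916.75.

Monopoly: PS = 10458.375; Perfect PD: PS = 20916.75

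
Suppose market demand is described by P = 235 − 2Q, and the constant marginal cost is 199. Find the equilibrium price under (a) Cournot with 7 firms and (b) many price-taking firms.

Cournot: P = 203.5; Competition: P = 199

In a 7-firm Cournot equilibrium, symmetry and the first-order condition give q = (235 − 199)/(16) = 2.25. So Q = 15.75 and P = 203.5.
Perfect competition: P = MC = 199, so 235 − 2Q = 199 and Q = 18.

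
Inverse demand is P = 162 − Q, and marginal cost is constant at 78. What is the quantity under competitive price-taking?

Q = 84

Under competition P = MC = 78, so Q = (162 − 78)/1 = 84.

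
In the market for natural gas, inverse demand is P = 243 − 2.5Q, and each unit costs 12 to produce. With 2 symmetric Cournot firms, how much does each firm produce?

In a 2-firm Cournot equilibrium, symmetry and the first-order condition give q = (243 − 12)/(7.5) = 30.8. So Q = 61.6 and P = 89.

q_i = 30.8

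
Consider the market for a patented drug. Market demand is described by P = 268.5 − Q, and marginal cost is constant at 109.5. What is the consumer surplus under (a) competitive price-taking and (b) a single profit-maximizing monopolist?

Perfect competition: P = MC = 109.5, so 268.5 − Q = 109.5 and Q = 159.
CS = ½·(268.5 − 109.5)·159 = 12640.5.
The monopolist equates marginal revenue to marginal cost: 268.5 − 2Q = 109.5, so Q = 79.5. From demand, P = 189.
CS = ½·(268.5 − 189)·79.5 = 3160.125.

Competition: CS = 12640.5; Monopoly: CS = 3160.125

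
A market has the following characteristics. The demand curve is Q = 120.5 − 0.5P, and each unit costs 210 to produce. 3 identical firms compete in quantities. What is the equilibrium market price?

Inverting demand: P = 241 − 2Q.
With 3 symmetric Cournot firms, each firm's FOC gives 241 − 8q = 210, so q = 3.875, Q = 3·3.875 = 11.625, and P = 217.75.

P = 217.75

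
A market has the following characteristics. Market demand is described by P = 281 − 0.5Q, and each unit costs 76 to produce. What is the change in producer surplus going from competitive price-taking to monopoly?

Producer surplus rises by 21012.5

Perfect competition: P = MC = 76, so 281 − 0.5Q = 76 and Q = 410.
PS = (76 − 76)·410 = 0.
A monopolist chooses Q where MR = MC. MR = 281 − Q; setting this equal to 76 gives Q = 205 and P = 178.5.
PS = (178.5 − 76)·205 = 21012.5.
Change in producer surplus: 21012.5 − 0 = 21012.5.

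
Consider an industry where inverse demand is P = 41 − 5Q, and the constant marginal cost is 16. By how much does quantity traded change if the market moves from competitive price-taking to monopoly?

Under competition P = MC = 16, so Q = (41 − 16)/5 = 5.
A monopolist chooses Q where MR = MC. MR = 41 − 10Q; setting this equal to 16 gives Q = 2.5 and P = 28.5.
Change in quantity traded: 2.5 − 5 = −2.5.

Q falls by 2.5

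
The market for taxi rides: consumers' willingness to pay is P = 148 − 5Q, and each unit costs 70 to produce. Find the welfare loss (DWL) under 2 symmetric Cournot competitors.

Under competition P = MC = 70, so Q = (148 − 70)/5 = 15.6.
In a 2-firm Cournot equilibrium, symmetry and the first-order condition give q = (148 − 70)/(15) = 5.2. So Q = 10.4 and P = 96.
DWL is the triangle between Q = 10.4 and Q = 15.6: ½·(15.6 − 10.4)·(96 − 70) = 67.6.

DWL = 67.6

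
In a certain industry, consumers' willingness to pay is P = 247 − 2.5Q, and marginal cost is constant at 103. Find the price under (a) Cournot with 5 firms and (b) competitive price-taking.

Cournot: P = 127; Competition: P = 103

In a 5-firm Cournot equilibrium, symmetry and the first-order condition give q = (247 − 103)/(15) = 9.6. So Q = 48 and P = 127.
Under competition P = MC = 103, so Q = (247 − 103)/2.5 = 57.6.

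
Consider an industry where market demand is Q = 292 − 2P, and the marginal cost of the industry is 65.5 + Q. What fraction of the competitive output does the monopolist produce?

Q_m/Q_c = 0.75

Inverting demand: P = 146 − 0.5Q.
A monopolist chooses Q where MR = MC. MR = 146 − Q; setting this equal to 65.5 + Q gives Q = 40.25 and P = 125.875.
Under competition P = MC: 146 − 0.5Q = 65.5 + Q ⇒ Q = 161/3, P = 715/6.
Ratio Q_m/Q_c = 40.25/(161/3) = 0.75.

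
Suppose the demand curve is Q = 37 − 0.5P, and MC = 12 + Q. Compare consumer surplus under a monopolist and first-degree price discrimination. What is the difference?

CS falls by 153.76

Inverting demand: P = 74 − 2Q.
A monopolist chooses Q where MR = MC. MR = 74 − 4Q; setting this equal to 12 + Q gives Q = 12.4 and P = 49.2.
CS = ½·(74 − 49.2)·12.4 = 153.76.
A perfectly discriminating monopolist sells every unit with P(Q) ≥ MC(Q), so output equals the competitive quantity Q = 62/3. Each buyer pays their reservation price, so CS = 0 and the firm captures all surplus.
CS = 0.
Change in consumer surplus: 0 − 153.76 = −153.76.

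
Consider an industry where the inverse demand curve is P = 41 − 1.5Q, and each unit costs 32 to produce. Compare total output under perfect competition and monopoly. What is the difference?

Competitive firms price at marginal cost: P = 32, giving Q = 6.
Monopoly sets MR = MC: 41 − 3Q = 32 ⇒ Q = 3, P = 41 − 1.5·3 = 36.5.
Change in total output: 3 − 6 = −3.

Q falls by 3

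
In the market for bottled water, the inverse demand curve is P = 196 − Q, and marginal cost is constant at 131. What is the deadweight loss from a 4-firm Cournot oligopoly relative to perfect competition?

Under competition P = MC = 131, so Q = (196 − 131)/1 = 65.
In a 4-firm Cournot equilibrium, symmetry and the first-order condition give q = (196 − 131)/(5) = 13. So Q = 52 and P = 144.
DWL is the triangle between Q = 52 and Q = 65: ½·(65 − 52)·(144 − 131) = 84.5.

DWL = 84.5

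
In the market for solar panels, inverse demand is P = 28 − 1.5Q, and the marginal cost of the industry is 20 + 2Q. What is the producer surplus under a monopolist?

Monopoly sets MR = MC: 28 − 3Q = 20 + 2Q ⇒ Q = 1.6, P = 28 − 1.5·1.6 = 25.6.
PS = P·Q − VC(Q) = 25.6·1.6 − (20·1.6 + ½·2·1.6²) = 6.4.

PS = 6.4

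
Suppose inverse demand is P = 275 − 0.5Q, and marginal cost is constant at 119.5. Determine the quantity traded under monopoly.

Q = 155.5

Monopoly sets MR = MC: 275 − Q = 119.5 ⇒ Q = 155.5, P = 275 − 0.5·155.5 = 197.25.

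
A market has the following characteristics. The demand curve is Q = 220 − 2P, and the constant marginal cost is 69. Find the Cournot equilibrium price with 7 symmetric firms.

Inverting demand: P = 110 − 0.5Q.
Cournot with 7 identical firms: the symmetric best-response condition is 110 − 4q = 69. Each firm produces q = 10.25, total output Q = 71.75, price P = 74.125.

P = 74.125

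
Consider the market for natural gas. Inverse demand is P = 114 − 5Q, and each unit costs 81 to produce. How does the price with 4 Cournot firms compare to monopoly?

Cournot: P = 87.6; Monopoly: P = 97.5

With 4 symmetric Cournot firms, each firm's FOC gives 114 − 25q = 81, so q = 1.32, Q = 4·1.32 = 5.28, and P = 87.6.
Monopoly sets MR = MC: 114 − 10Q = 81 ⇒ Q = 3.3, P = 114 − 5·3.3 = 97.5.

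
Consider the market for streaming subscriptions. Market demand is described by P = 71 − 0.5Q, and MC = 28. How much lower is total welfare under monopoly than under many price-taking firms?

Perfect competition: P = MC = 28, so 71 − 0.5Q = 28 and Q = 86.
CS = ½·(71 − 28)·86 = 1849; PS = (28 − 28)·86 = 0; TS = 1849.
The monopolist equates marginal revenue to marginal cost: 71 − Q = 28, so Q = 43. From demand, P = 49.5.
CS = ½·(71 − 49.5)·43 = 462.25; PS = (49.5 − 28)·43 = 924.5; TS = 1386.75.
Change in total welfare: 1386.75 − 1849 = −462.25.

Total welfare falls by 462.25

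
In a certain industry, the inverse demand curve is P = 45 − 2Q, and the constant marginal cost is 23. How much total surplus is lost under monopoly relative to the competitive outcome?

DWL = 30.25

Perfect competition: P = MC = 23, so 45 − 2Q = 23 and Q = 11.
Monopoly sets MR = MC: 45 − 4Q = 23 ⇒ Q = 5.5, P = 45 − 2·5.5 = 34.
DWL is the triangle between Q = 5.5 and Q = 11: ½·(11 − 5.5)·(34 − 23) = 30.25.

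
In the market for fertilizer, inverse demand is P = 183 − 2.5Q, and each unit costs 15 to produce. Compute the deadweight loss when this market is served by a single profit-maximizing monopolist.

DWL = 1411.2

Perfect competition: P = MC = 15, so 183 − 2.5Q = 15 and Q = 67.2.
A monopolist chooses Q where MR = MC. MR = 183 − 5Q; setting this equal to 15 gives Q = 33.6 and P = 99.
DWL is the triangle between Q = 33.6 and Q = 67.2: ½·(67.2 − 33.6)·(99 − 15) = 1411.2.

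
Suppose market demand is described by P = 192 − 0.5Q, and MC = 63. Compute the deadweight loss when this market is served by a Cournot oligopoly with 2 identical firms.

Under competition P = MC = 63, so Q = (192 − 63)/0.5 = 258.
Cournot with 2 identical firms: the symmetric best-response condition is 192 − 1.5q = 63. Each firm produces q = 86, total output Q = 172, price P = 106.
DWL is the triangle between Q = 172 and Q = 258: ½·(258 − 172)·(106 − 63) = 1849.

DWL = 1849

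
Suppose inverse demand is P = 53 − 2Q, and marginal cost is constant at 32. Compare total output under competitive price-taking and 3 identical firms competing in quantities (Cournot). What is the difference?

Q falls by 2.625

Perfect competition: P = MC = 32, so 53 − 2Q = 32 and Q = 10.5.
In a 3-firm Cournot equilibrium, symmetry and the first-order condition give q = (53 − 32)/(8) = 2.625. So Q = 7.875 and P = 37.25.
Change in total output: 7.875 − 10.5 = −2.625.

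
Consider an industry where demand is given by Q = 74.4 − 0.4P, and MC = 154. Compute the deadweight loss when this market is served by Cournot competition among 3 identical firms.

Inverting demand: P = 186 − 2.5Q.
Competitive firms price at marginal cost: P = 154, giving Q = 12.8.
Cournot with 3 identical firms: the symmetric best-response condition is 186 − 10q = 154. Each firm produces q = 3.2, total output Q = 9.6, price P = 162.
DWL is the triangle between Q = 9.6 and Q = 12.8: ½·(12.8 − 9.6)·(162 − 154) = 12.8.

DWL = 12.8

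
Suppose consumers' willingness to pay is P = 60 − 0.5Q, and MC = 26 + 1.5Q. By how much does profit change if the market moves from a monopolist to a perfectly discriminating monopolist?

π rises by 57.8

The monopolist equates marginal revenue to marginal cost: 60 − Q = 26 + 1.5Q, so Q = 13.6. From demand, P = 53.2.
Profit = 53.2·13.6 − (26·13.6 + ½·1.5·13.6²) = 231.2.
A perfectly discriminating monopolist sells every unit with P(Q) ≥ MC(Q), so output equals the competitive quantity Q = 17. Each buyer pays their reservation price, so CS = 0 and the firm captures all surplus.
PS equals the full surplus area, 289. Profit = 289 = 289.
Change in profit: 289 − 231.2 = 57.8.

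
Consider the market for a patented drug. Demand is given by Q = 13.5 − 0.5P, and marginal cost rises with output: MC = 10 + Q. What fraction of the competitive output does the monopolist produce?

Q_m/Q_c = 0.6

Inverting demand: P = 27 − 2Q.
A monopolist chooses Q where MR = MC. MR = 27 − 4Q; setting this equal to 10 + Q gives Q = 3.4 and P = 20.2.
Competitive equilibrium sets price equal to marginal cost: 27 − 2Q = 10 + Q, so Q = 17/3 and P = 47/3.
Ratio Q_m/Q_c = 3.4/(17/3) = 0.6.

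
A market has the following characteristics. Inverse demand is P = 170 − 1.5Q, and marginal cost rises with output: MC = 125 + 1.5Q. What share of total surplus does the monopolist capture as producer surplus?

Monopoly sets MR = MC: 170 − 3Q = 125 + 1.5Q ⇒ Q = 10, P = 170 − 1.5·10 = 155.
CS = ½·(170 − 155)·10 = 75.
PS = P·Q − VC(Q) = 155·10 − (125·10 + ½·1.5·10²) = 225.
Share captured = PS/TS = 225/300 = 0.75.

PS/TS = 0.75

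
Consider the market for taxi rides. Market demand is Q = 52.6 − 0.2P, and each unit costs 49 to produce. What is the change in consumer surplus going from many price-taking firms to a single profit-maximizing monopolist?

Consumer surplus falls by 3434.7

Inverting demand: P = 263 − 5Q.
Under competition P = MC = 49, so Q = (263 − 49)/5 = 42.8.
CS = ½·(263 − 49)·42.8 = 4579.6.
The monopolist equates marginal revenue to marginal cost: 263 − 10Q = 49, so Q = 21.4. From demand, P = 156.
CS = ½·(263 − 156)·21.4 = 1144.9.
Change in consumer surplus: 1144.9 − 4579.6 = −3434.7.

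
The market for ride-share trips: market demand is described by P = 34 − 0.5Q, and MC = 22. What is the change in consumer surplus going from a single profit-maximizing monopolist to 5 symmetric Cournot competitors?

CS rises by 64

Monopoly sets MR = MC: 34 − Q = 22 ⇒ Q = 12, P = 34 − 0.5·12 = 28.
CS = ½·(34 − 28)·12 = 36.
With 5 symmetric Cournot firms, each firm's FOC gives 34 − 3q = 22, so q = 4, Q = 5·4 = 20, and P = 24.
CS = ½·(34 − 24)·20 = 100.
Change in consumer surplus: 100 − 36 = 64.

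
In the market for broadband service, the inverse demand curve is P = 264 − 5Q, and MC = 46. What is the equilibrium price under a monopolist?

P = 155

A monopolist chooses Q where MR = MC. MR = 264 − 10Q; setting this equal to 46 gives Q = 21.8 and P = 155.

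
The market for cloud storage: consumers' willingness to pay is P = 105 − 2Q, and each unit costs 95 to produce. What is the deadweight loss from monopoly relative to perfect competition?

DWL = 6.25

Under competition P = MC = 95, so Q = (105 − 95)/2 = 5.
Monopoly sets MR = MC: 105 − 4Q = 95 ⇒ Q = 2.5, P = 105 − 2·2.5 = 100.
DWL is the triangle between Q = 2.5 and Q = 5: ½·(5 − 2.5)·(100 − 95) = 6.25.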